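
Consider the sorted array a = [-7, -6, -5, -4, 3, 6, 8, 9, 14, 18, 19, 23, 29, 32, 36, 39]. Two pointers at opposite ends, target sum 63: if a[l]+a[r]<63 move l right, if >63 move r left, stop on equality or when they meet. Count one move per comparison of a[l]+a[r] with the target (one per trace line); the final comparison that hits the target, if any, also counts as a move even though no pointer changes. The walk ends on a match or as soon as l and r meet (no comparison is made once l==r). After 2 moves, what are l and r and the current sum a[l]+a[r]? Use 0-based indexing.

[0,15] -7+39=32 <63 → l++
[1,15] -6+39=33 <63 → l++

l=2, r=15, sum=34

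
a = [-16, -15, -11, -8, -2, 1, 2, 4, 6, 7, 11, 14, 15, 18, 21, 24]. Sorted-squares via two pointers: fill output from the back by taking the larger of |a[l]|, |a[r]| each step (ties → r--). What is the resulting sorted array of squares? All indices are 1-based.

l=1 r=16: |-16|<=|24| out[16]=576, r--
l=1 r=15: |-16|<=|21| out[15]=441, r--
l=1 r=14: |-16|<=|18| out[14]=324, r--
l=1 r=13: |-16|>|15| out[13]=256, l++
l=2 r=13: |-15|<=|15| out[12]=225, r--
l=2 r=12: |-15|>|14| out[11]=225, l++
l=3 r=12: |-11|<=|14| out[10]=196, r--
l=3 r=11: |-11|<=|11| out[9]=121, r--
l=3 r=10: |-11|>|7| out[8]=121, l++
l=4 r=10: |-8|>|7| out[7]=64, l++
l=5 r=10: |-2|<=|7| out[6]=49, r--
l=5 r=9: |-2|<=|6| out[5]=36, r--
l=5 r=8: |-2|<=|4| out[4]=16, r--
l=5 r=7: |-2|<=|2| out[3]=4, r--
l=5 r=6: |-2|>|1| out[2]=4, l++
l=6 r=6: |1|<=|1| out[1]=1, r--

[1, 4, 4, 16, 36, 49, 64, 121, 121, 196, 225, 225, 256, 324, 441, 576]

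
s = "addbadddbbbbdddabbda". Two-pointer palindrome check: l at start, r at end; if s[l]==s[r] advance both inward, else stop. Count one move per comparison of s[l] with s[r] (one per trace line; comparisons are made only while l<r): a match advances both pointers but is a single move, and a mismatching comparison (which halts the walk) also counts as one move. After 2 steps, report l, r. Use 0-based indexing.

[0,19] 'a'=='a' → l++,r--
[1,18] 'd'=='d' → l++,r--

l=2, r=17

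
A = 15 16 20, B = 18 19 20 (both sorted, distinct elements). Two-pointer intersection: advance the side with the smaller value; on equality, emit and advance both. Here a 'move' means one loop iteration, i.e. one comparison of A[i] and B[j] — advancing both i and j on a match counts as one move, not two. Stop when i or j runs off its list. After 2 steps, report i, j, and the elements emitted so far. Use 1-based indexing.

i=3, j=1, emitted=[]

[i=1,j=1] 15<18 → i++
[i=2,j=1] 16<18 → i++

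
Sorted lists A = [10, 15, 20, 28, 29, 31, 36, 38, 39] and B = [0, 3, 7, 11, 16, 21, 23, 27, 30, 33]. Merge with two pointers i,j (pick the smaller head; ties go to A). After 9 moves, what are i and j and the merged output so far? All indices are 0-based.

[i=0,j=0] A[i]=10>B[j]=0 take 0 → j++
[i=0,j=1] A[i]=10>B[j]=3 take 3 → j++
[i=0,j=2] A[i]=10>B[j]=7 take 7 → j++
[i=0,j=3] A[i]=10<=B[j]=11 take 10 → i++
[i=1,j=3] A[i]=15>B[j]=11 take 11 → j++
[i=1,j=4] A[i]=15<=B[j]=16 take 15 → i++
[i=2,j=4] A[i]=20>B[j]=16 take 16 → j++
[i=2,j=5] A[i]=20<=B[j]=21 take 20 → i++
[i=3,j=5] A[i]=28>B[j]=21 take 21 → j++

i=3, j=6, merged so far=[0, 3, 7, 10, 11, 15, 16, 20, 21]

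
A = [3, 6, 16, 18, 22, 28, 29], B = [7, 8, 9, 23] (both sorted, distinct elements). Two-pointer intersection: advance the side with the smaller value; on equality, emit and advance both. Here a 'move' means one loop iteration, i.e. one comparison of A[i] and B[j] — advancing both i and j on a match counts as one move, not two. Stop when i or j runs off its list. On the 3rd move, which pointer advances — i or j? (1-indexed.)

i=1 j=1: 3<7, i++
i=2 j=1: 6<7, i++
i=3 j=1: 16>7, j++

j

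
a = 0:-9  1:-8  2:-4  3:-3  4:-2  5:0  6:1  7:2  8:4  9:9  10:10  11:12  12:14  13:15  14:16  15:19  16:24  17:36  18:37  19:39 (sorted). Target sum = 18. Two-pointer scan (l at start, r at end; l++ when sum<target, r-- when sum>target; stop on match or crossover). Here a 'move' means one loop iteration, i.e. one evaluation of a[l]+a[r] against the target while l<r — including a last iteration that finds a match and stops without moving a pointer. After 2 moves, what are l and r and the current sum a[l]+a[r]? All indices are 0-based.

l=0, r=17, sum=27

l=0 r=19: -9+39=30 >18, r--
l=0 r=18: -9+37=28 >18, r--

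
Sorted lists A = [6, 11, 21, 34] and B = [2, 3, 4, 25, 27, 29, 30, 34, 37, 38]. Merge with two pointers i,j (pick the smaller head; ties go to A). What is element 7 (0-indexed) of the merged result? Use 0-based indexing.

[i=0,j=0] A[i]=6>B[j]=2 take 2 → j++
[i=0,j=1] A[i]=6>B[j]=3 take 3 → j++
[i=0,j=2] A[i]=6>B[j]=4 take 4 → j++
[i=0,j=3] A[i]=6<=B[j]=25 take 6 → i++
[i=1,j=3] A[i]=11<=B[j]=25 take 11 → i++
[i=2,j=3] A[i]=21<=B[j]=25 take 21 → i++
[i=3,j=3] A[i]=34>B[j]=25 take 25 → j++
[i=3,j=4] A[i]=34>B[j]=27 take 27 → j++
[i=3,j=5] A[i]=34>B[j]=29 take 29 → j++
[i=3,j=6] A[i]=34>B[j]=30 take 30 → j++
[i=3,j=7] A[i]=34<=B[j]=34 take 34 → i++
[i=4,j=7] A done, take B[j]=34 → j++
[i=4,j=8] A done, take B[j]=37 → j++
[i=4,j=9] A done, take B[j]=38 → j++

merged[7] = 27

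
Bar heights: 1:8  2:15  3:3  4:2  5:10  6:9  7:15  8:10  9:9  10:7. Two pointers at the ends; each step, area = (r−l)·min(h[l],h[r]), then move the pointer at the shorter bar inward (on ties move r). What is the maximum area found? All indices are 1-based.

[1,10] min(8,7)*9=63 best=63 * → r--
[1,9] min(8,9)*8=64 best=64 * → l++
[2,9] min(15,9)*7=63 best=64 → r--
[2,8] min(15,10)*6=60 best=64 → r--
[2,7] min(15,15)*5=75 best=75 * → r--
[2,6] min(15,9)*4=36 best=75 → r--
[2,5] min(15,10)*3=30 best=75 → r--
[2,4] min(15,2)*2=4 best=75 → r--
[2,3] min(15,3)*1=3 best=75 → r--

max area = 75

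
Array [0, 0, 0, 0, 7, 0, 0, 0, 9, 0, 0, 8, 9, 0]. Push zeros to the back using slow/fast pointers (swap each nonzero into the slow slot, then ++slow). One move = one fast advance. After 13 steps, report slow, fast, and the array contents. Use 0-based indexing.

slow=0 fast=0: a[fast]=0, fast++
slow=0 fast=1: a[fast]=0, fast++
slow=0 fast=2: a[fast]=0, fast++
slow=0 fast=3: a[fast]=0, fast++
slow=0 fast=4: a[fast]=7≠0 swap→a[0]=7, slow++,fast++
slow=1 fast=5: a[fast]=0, fast++
slow=1 fast=6: a[fast]=0, fast++
slow=1 fast=7: a[fast]=0, fast++
slow=1 fast=8: a[fast]=9≠0 swap→a[1]=9, slow++,fast++
slow=2 fast=9: a[fast]=0, fast++
slow=2 fast=10: a[fast]=0, fast++
slow=2 fast=11: a[fast]=8≠0 swap→a[2]=8, slow++,fast++
slow=3 fast=12: a[fast]=9≠0 swap→a[3]=9, slow++,fast++

slow=4, fast=13, a=[7, 9, 8, 9, 0, 0, 0, 0, 0, 0, 0, 0, 0, 0]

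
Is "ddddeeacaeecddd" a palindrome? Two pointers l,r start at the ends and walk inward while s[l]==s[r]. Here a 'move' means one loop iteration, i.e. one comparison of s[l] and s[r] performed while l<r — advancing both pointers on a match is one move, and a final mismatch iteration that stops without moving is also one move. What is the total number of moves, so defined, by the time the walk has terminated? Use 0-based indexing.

[0,14] 'd'=='d' → l++,r--
[1,13] 'd'=='d' → l++,r--
[2,12] 'd'=='d' → l++,r--
[3,11] 'd'!='c' → stop

4 moves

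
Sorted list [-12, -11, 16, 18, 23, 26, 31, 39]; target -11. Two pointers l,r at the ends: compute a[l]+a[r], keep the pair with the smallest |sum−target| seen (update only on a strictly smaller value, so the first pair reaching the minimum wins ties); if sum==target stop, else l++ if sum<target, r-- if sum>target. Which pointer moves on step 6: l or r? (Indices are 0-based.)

r

l=0 r=7: -12+39=27 d=38 *, r--
l=0 r=6: -12+31=19 d=30 *, r--
l=0 r=5: -12+26=14 d=25 *, r--
l=0 r=4: -12+23=11 d=22 *, r--
l=0 r=3: -12+18=6 d=17 *, r--
l=0 r=2: -12+16=4 d=15 *, r--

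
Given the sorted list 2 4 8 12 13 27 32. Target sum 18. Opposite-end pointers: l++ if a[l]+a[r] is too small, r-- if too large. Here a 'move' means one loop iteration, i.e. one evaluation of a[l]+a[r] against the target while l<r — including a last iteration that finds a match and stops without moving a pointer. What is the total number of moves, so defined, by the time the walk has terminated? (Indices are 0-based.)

l=0 r=6: 2+32=34 >18, r--
l=0 r=5: 2+27=29 >18, r--
l=0 r=4: 2+13=15 <18, l++
l=1 r=4: 4+13=17 <18, l++
l=2 r=4: 8+13=21 >18, r--
l=2 r=3: 8+12=20 >18, r--

6 moves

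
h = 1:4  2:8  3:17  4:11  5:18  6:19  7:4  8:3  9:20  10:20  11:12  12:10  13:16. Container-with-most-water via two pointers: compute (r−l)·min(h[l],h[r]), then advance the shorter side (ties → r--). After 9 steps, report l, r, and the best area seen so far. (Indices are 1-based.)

l=7, r=10, best area=160

[1,13] min(4,16)*12=48 best=48 * → l++
[2,13] min(8,16)*11=88 best=88 * → l++
[3,13] min(17,16)*10=160 best=160 * → r--
[3,12] min(17,10)*9=90 best=160 → r--
[3,11] min(17,12)*8=96 best=160 → r--
[3,10] min(17,20)*7=119 best=160 → l++
[4,10] min(11,20)*6=66 best=160 → l++
[5,10] min(18,20)*5=90 best=160 → l++
[6,10] min(19,20)*4=76 best=160 → l++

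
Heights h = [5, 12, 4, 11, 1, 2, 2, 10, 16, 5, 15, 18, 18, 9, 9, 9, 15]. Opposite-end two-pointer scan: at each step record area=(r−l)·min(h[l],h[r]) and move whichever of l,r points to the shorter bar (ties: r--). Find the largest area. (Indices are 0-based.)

max area = 180

l=0 r=16: min(5,15)*16=80 best=80 *, l++
l=1 r=16: min(12,15)*15=180 best=180 *, l++
l=2 r=16: min(4,15)*14=56 best=180, l++
l=3 r=16: min(11,15)*13=143 best=180, l++
l=4 r=16: min(1,15)*12=12 best=180, l++
l=5 r=16: min(2,15)*11=22 best=180, l++
l=6 r=16: min(2,15)*10=20 best=180, l++
l=7 r=16: min(10,15)*9=90 best=180, l++
l=8 r=16: min(16,15)*8=120 best=180, r--
l=8 r=15: min(16,9)*7=63 best=180, r--
l=8 r=14: min(16,9)*6=54 best=180, r--
l=8 r=13: min(16,9)*5=45 best=180, r--
l=8 r=12: min(16,18)*4=64 best=180, l++
l=9 r=12: min(5,18)*3=15 best=180, l++
l=10 r=12: min(15,18)*2=30 best=180, l++
l=11 r=12: min(18,18)*1=18 best=180, r--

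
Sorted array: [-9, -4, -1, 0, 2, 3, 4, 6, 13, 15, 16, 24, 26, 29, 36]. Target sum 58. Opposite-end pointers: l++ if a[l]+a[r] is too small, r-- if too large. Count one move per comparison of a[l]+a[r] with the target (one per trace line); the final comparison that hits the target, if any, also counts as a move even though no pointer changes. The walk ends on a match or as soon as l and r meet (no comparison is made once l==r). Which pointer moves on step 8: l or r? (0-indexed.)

l=0 r=14: -9+36=27 <58, l++
l=1 r=14: -4+36=32 <58, l++
l=2 r=14: -1+36=35 <58, l++
l=3 r=14: 0+36=36 <58, l++
l=4 r=14: 2+36=38 <58, l++
l=5 r=14: 3+36=39 <58, l++
l=6 r=14: 4+36=40 <58, l++
l=7 r=14: 6+36=42 <58, l++

l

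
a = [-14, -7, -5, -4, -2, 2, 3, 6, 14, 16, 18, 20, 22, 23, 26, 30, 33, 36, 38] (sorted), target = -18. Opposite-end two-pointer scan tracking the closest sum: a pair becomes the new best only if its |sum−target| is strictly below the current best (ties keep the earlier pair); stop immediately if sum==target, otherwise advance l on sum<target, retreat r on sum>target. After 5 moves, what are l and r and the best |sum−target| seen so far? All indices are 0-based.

l=0, r=13, best |Δ|=30

l=0 r=18: -14+38=24 d=42 *, r--
l=0 r=17: -14+36=22 d=40 *, r--
l=0 r=16: -14+33=19 d=37 *, r--
l=0 r=15: -14+30=16 d=34 *, r--
l=0 r=14: -14+26=12 d=30 *, r--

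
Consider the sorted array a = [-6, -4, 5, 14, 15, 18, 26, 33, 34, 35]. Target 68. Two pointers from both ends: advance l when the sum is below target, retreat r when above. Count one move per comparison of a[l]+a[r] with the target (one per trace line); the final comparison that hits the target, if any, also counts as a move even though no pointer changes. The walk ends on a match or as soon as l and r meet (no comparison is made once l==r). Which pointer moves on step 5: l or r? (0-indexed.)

[0,9] -6+35=29 <68 → l++
[1,9] -4+35=31 <68 → l++
[2,9] 5+35=40 <68 → l++
[3,9] 14+35=49 <68 → l++
[4,9] 15+35=50 <68 → l++

l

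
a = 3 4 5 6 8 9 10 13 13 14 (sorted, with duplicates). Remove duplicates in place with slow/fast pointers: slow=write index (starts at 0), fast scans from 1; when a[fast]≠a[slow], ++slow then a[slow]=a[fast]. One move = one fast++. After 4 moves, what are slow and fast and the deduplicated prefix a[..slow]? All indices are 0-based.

slow=0 fast=1: a[fast]=4≠a[slow]=3 write a[1]=4, slow++,fast++
slow=1 fast=2: a[fast]=5≠a[slow]=4 write a[2]=5, slow++,fast++
slow=2 fast=3: a[fast]=6≠a[slow]=5 write a[3]=6, slow++,fast++
slow=3 fast=4: a[fast]=8≠a[slow]=6 write a[4]=8, slow++,fast++

slow=4, fast=5, prefix=[3, 4, 5, 6, 8]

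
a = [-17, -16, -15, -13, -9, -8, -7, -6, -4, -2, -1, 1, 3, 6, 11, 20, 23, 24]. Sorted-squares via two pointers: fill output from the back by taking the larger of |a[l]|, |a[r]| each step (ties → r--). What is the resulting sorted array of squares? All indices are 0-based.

[1, 1, 4, 9, 16, 36, 36, 49, 64, 81, 121, 169, 225, 256, 289, 400, 529, 576]

[0,17] |-17|<=|24| out[17]=576 → r--
[0,16] |-17|<=|23| out[16]=529 → r--
[0,15] |-17|<=|20| out[15]=400 → r--
[0,14] |-17|>|11| out[14]=289 → l++
[1,14] |-16|>|11| out[13]=256 → l++
[2,14] |-15|>|11| out[12]=225 → l++
[3,14] |-13|>|11| out[11]=169 → l++
[4,14] |-9|<=|11| out[10]=121 → r--
[4,13] |-9|>|6| out[9]=81 → l++
[5,13] |-8|>|6| out[8]=64 → l++
[6,13] |-7|>|6| out[7]=49 → l++
[7,13] |-6|<=|6| out[6]=36 → r--
[7,12] |-6|>|3| out[5]=36 → l++
[8,12] |-4|>|3| out[4]=16 → l++
[9,12] |-2|<=|3| out[3]=9 → r--
[9,11] |-2|>|1| out[2]=4 → l++
[10,11] |-1|<=|1| out[1]=1 → r--
[10,10] |-1|<=|-1| out[0]=1 → r--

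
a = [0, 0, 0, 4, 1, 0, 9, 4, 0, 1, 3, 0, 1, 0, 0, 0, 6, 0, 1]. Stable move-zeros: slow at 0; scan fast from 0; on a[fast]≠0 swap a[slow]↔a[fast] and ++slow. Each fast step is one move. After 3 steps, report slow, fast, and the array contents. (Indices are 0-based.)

slow=0 fast=0: a[fast]=0, fast++
slow=0 fast=1: a[fast]=0, fast++
slow=0 fast=2: a[fast]=0, fast++

slow=0, fast=3, a=[0, 0, 0, 4, 1, 0, 9, 4, 0, 1, 3, 0, 1, 0, 0, 0, 6, 0, 1]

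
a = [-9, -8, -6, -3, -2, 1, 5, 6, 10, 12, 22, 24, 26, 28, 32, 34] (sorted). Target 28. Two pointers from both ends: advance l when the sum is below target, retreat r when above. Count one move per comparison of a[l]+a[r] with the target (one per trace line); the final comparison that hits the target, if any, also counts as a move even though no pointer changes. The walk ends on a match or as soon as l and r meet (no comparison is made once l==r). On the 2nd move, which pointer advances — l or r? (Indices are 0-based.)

[0,15] -9+34=25 <28 → l++
[1,15] -8+34=26 <28 → l++

l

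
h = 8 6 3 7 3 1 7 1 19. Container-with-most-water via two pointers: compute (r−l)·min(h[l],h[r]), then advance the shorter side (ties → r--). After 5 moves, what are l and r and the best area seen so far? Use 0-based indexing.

l=5, r=8, best area=64

l=0 r=8: min(8,19)*8=64 best=64 *, l++
l=1 r=8: min(6,19)*7=42 best=64, l++
l=2 r=8: min(3,19)*6=18 best=64, l++
l=3 r=8: min(7,19)*5=35 best=64, l++
l=4 r=8: min(3,19)*4=12 best=64, l++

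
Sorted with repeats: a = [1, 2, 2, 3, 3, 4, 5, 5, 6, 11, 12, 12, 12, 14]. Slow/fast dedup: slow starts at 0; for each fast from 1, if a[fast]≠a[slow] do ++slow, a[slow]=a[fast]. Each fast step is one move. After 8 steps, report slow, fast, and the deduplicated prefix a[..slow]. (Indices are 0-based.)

slow=5, fast=9, prefix=[1, 2, 3, 4, 5, 6]

(s=0,f=1) a[fast]=2≠a[slow]=1 write a[1]=2 → slow++,fast++
(s=1,f=2) a[fast]=2=a[slow] dup → fast++
(s=1,f=3) a[fast]=3≠a[slow]=2 write a[2]=3 → slow++,fast++
(s=2,f=4) a[fast]=3=a[slow] dup → fast++
(s=2,f=5) a[fast]=4≠a[slow]=3 write a[3]=4 → slow++,fast++
(s=3,f=6) a[fast]=5≠a[slow]=4 write a[4]=5 → slow++,fast++
(s=4,f=7) a[fast]=5=a[slow] dup → fast++
(s=4,f=8) a[fast]=6≠a[slow]=5 write a[5]=6 → slow++,fast++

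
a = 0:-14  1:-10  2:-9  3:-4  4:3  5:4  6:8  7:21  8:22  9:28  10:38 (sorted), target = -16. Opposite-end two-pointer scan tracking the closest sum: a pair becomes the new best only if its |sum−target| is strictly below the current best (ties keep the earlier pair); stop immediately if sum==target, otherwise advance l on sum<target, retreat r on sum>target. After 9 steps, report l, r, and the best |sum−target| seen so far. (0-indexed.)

l=1, r=2, best |Δ|=2

l=0 r=10: -14+38=24 d=40 *, r--
l=0 r=9: -14+28=14 d=30 *, r--
l=0 r=8: -14+22=8 d=24 *, r--
l=0 r=7: -14+21=7 d=23 *, r--
l=0 r=6: -14+8=-6 d=10 *, r--
l=0 r=5: -14+4=-10 d=6 *, r--
l=0 r=4: -14+3=-11 d=5 *, r--
l=0 r=3: -14+-4=-18 d=2 *, l++
l=1 r=3: -10+-4=-14 d=2, r--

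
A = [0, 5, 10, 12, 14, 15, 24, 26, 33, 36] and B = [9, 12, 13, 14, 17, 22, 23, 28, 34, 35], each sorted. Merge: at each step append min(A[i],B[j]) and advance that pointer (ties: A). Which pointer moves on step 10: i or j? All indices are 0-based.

i

i=0 j=0: A[i]=0<=B[j]=9 take 0, i++
i=1 j=0: A[i]=5<=B[j]=9 take 5, i++
i=2 j=0: A[i]=10>B[j]=9 take 9, j++
i=2 j=1: A[i]=10<=B[j]=12 take 10, i++
i=3 j=1: A[i]=12<=B[j]=12 take 12, i++
i=4 j=1: A[i]=14>B[j]=12 take 12, j++
i=4 j=2: A[i]=14>B[j]=13 take 13, j++
i=4 j=3: A[i]=14<=B[j]=14 take 14, i++
i=5 j=3: A[i]=15>B[j]=14 take 14, j++
i=5 j=4: A[i]=15<=B[j]=17 take 15, i++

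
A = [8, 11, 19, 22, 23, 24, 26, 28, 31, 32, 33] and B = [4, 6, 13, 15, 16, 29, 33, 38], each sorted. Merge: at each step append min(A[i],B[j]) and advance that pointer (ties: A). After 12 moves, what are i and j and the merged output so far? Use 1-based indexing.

i=8, j=6, merged so far=[4, 6, 8, 11, 13, 15, 16, 19, 22, 23, 24, 26]

[i=1,j=1] A[i]=8>B[j]=4 take 4 → j++
[i=1,j=2] A[i]=8>B[j]=6 take 6 → j++
[i=1,j=3] A[i]=8<=B[j]=13 take 8 → i++
[i=2,j=3] A[i]=11<=B[j]=13 take 11 → i++
[i=3,j=3] A[i]=19>B[j]=13 take 13 → j++
[i=3,j=4] A[i]=19>B[j]=15 take 15 → j++
[i=3,j=5] A[i]=19>B[j]=16 take 16 → j++
[i=3,j=6] A[i]=19<=B[j]=29 take 19 → i++
[i=4,j=6] A[i]=22<=B[j]=29 take 22 → i++
[i=5,j=6] A[i]=23<=B[j]=29 take 23 → i++
[i=6,j=6] A[i]=24<=B[j]=29 take 24 → i++
[i=7,j=6] A[i]=26<=B[j]=29 take 26 → i++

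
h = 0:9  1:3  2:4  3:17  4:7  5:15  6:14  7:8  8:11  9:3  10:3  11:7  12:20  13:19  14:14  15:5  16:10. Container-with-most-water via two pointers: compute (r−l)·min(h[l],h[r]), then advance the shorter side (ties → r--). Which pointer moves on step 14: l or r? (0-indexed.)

l

[0,16] min(9,10)*16=144 best=144 * → l++
[1,16] min(3,10)*15=45 best=144 → l++
[2,16] min(4,10)*14=56 best=144 → l++
[3,16] min(17,10)*13=130 best=144 → r--
[3,15] min(17,5)*12=60 best=144 → r--
[3,14] min(17,14)*11=154 best=154 * → r--
[3,13] min(17,19)*10=170 best=170 * → l++
[4,13] min(7,19)*9=63 best=170 → l++
[5,13] min(15,19)*8=120 best=170 → l++
[6,13] min(14,19)*7=98 best=170 → l++
[7,13] min(8,19)*6=48 best=170 → l++
[8,13] min(11,19)*5=55 best=170 → l++
[9,13] min(3,19)*4=12 best=170 → l++
[10,13] min(3,19)*3=9 best=170 → l++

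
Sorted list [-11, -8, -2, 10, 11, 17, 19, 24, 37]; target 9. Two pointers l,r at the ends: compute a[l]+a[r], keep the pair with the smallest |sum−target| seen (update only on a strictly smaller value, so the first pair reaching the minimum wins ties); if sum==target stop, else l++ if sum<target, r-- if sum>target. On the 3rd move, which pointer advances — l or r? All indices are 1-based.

l

[1,9] -11+37=26 d=17 * → r--
[1,8] -11+24=13 d=4 * → r--
[1,7] -11+19=8 d=1 * → l++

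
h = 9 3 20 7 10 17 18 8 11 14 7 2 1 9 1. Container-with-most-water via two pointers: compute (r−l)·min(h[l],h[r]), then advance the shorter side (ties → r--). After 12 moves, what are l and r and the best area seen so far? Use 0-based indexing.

l=0 r=14: min(9,1)*14=14 best=14 *, r--
l=0 r=13: min(9,9)*13=117 best=117 *, r--
l=0 r=12: min(9,1)*12=12 best=117, r--
l=0 r=11: min(9,2)*11=22 best=117, r--
l=0 r=10: min(9,7)*10=70 best=117, r--
l=0 r=9: min(9,14)*9=81 best=117, l++
l=1 r=9: min(3,14)*8=24 best=117, l++
l=2 r=9: min(20,14)*7=98 best=117, r--
l=2 r=8: min(20,11)*6=66 best=117, r--
l=2 r=7: min(20,8)*5=40 best=117, r--
l=2 r=6: min(20,18)*4=72 best=117, r--
l=2 r=5: min(20,17)*3=51 best=117, r--

l=2, r=4, best area=117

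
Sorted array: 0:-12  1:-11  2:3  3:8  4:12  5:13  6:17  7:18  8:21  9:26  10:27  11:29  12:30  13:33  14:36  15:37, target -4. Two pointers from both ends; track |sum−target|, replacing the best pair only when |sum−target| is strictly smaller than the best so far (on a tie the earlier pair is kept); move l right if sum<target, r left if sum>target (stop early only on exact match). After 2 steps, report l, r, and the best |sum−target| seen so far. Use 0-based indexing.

l=0, r=13, best |Δ|=28

[0,15] -12+37=25 d=29 * → r--
[0,14] -12+36=24 d=28 * → r--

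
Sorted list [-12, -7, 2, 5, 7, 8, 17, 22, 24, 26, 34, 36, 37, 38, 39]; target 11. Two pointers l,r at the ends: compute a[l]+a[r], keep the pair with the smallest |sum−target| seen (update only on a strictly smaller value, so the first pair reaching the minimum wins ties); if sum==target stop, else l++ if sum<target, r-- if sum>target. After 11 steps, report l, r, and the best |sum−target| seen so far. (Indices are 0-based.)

[0,14] -12+39=27 d=16 * → r--
[0,13] -12+38=26 d=15 * → r--
[0,12] -12+37=25 d=14 * → r--
[0,11] -12+36=24 d=13 * → r--
[0,10] -12+34=22 d=11 * → r--
[0,9] -12+26=14 d=3 * → r--
[0,8] -12+24=12 d=1 * → r--
[0,7] -12+22=10 d=1 → l++
[1,7] -7+22=15 d=4 → r--
[1,6] -7+17=10 d=1 → l++
[2,6] 2+17=19 d=8 → r--

l=2, r=5, best |Δ|=1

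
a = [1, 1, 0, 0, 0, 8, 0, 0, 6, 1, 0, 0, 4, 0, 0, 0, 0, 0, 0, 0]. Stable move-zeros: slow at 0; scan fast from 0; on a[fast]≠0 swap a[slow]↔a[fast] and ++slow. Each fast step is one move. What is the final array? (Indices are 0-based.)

(s=0,f=0) a[fast]=1≠0 swap→a[0]=1 → slow++,fast++
(s=1,f=1) a[fast]=1≠0 swap→a[1]=1 → slow++,fast++
(s=2,f=2) a[fast]=0 → fast++
(s=2,f=3) a[fast]=0 → fast++
(s=2,f=4) a[fast]=0 → fast++
(s=2,f=5) a[fast]=8≠0 swap→a[2]=8 → slow++,fast++
(s=3,f=6) a[fast]=0 → fast++
(s=3,f=7) a[fast]=0 → fast++
(s=3,f=8) a[fast]=6≠0 swap→a[3]=6 → slow++,fast++
(s=4,f=9) a[fast]=1≠0 swap→a[4]=1 → slow++,fast++
(s=5,f=10) a[fast]=0 → fast++
(s=5,f=11) a[fast]=0 → fast++
(s=5,f=12) a[fast]=4≠0 swap→a[5]=4 → slow++,fast++
(s=6,f=13) a[fast]=0 → fast++
(s=6,f=14) a[fast]=0 → fast++
(s=6,f=15) a[fast]=0 → fast++
(s=6,f=16) a[fast]=0 → fast++
(s=6,f=17) a[fast]=0 → fast++
(s=6,f=18) a[fast]=0 → fast++
(s=6,f=19) a[fast]=0 → fast++

[1, 1, 8, 6, 1, 4, 0, 0, 0, 0, 0, 0, 0, 0, 0, 0, 0, 0, 0, 0]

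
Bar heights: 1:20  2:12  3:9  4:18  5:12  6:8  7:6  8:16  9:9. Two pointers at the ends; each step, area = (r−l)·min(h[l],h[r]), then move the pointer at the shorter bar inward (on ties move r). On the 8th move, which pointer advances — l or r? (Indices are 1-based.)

r

[1,9] min(20,9)*8=72 best=72 * → r--
[1,8] min(20,16)*7=112 best=112 * → r--
[1,7] min(20,6)*6=36 best=112 → r--
[1,6] min(20,8)*5=40 best=112 → r--
[1,5] min(20,12)*4=48 best=112 → r--
[1,4] min(20,18)*3=54 best=112 → r--
[1,3] min(20,9)*2=18 best=112 → r--
[1,2] min(20,12)*1=12 best=112 → r--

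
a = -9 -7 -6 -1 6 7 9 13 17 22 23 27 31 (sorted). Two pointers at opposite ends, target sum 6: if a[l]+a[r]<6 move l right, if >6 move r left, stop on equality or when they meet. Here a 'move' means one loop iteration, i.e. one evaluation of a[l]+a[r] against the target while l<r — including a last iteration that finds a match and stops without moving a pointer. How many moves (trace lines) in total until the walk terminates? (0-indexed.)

l=0 r=12: -9+31=22 >6, r--
l=0 r=11: -9+27=18 >6, r--
l=0 r=10: -9+23=14 >6, r--
l=0 r=9: -9+22=13 >6, r--
l=0 r=8: -9+17=8 >6, r--
l=0 r=7: -9+13=4 <6, l++
l=1 r=7: -7+13=6, found

7 moves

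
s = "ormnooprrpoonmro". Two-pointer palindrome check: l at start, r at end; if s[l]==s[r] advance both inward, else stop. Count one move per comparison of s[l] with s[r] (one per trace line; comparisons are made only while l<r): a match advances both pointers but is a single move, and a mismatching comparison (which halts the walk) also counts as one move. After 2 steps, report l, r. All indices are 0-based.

l=2, r=13

[0,15] 'o'=='o' → l++,r--
[1,14] 'r'=='r' → l++,r--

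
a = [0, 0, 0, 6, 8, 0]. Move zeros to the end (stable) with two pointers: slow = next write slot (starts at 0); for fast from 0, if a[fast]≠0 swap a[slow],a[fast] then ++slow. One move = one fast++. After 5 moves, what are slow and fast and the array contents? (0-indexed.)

slow=2, fast=5, a=[6, 8, 0, 0, 0, 0]

slow=0 fast=0: a[fast]=0, fast++
slow=0 fast=1: a[fast]=0, fast++
slow=0 fast=2: a[fast]=0, fast++
slow=0 fast=3: a[fast]=6≠0 swap→a[0]=6, slow++,fast++
slow=1 fast=4: a[fast]=8≠0 swap→a[1]=8, slow++,fast++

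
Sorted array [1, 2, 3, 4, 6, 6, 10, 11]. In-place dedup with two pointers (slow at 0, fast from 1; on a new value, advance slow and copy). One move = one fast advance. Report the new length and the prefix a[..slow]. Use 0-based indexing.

(s=0,f=1) a[fast]=2≠a[slow]=1 write a[1]=2 → slow++,fast++
(s=1,f=2) a[fast]=3≠a[slow]=2 write a[2]=3 → slow++,fast++
(s=2,f=3) a[fast]=4≠a[slow]=3 write a[3]=4 → slow++,fast++
(s=3,f=4) a[fast]=6≠a[slow]=4 write a[4]=6 → slow++,fast++
(s=4,f=5) a[fast]=6=a[slow] dup → fast++
(s=4,f=6) a[fast]=10≠a[slow]=6 write a[5]=10 → slow++,fast++
(s=5,f=7) a[fast]=11≠a[slow]=10 write a[6]=11 → slow++,fast++

length 7; prefix = [1, 2, 3, 4, 6, 10, 11]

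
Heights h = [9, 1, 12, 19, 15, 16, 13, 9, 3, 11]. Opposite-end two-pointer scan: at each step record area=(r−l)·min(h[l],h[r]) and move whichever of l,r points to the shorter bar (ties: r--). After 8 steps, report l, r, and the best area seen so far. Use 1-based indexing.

[1,10] min(9,11)*9=81 best=81 * → l++
[2,10] min(1,11)*8=8 best=81 → l++
[3,10] min(12,11)*7=77 best=81 → r--
[3,9] min(12,3)*6=18 best=81 → r--
[3,8] min(12,9)*5=45 best=81 → r--
[3,7] min(12,13)*4=48 best=81 → l++
[4,7] min(19,13)*3=39 best=81 → r--
[4,6] min(19,16)*2=32 best=81 → r--

l=4, r=5, best area=81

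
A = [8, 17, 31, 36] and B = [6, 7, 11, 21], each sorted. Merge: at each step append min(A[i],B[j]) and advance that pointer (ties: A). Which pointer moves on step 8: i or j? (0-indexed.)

i

i=0 j=0: A[i]=8>B[j]=6 take 6, j++
i=0 j=1: A[i]=8>B[j]=7 take 7, j++
i=0 j=2: A[i]=8<=B[j]=11 take 8, i++
i=1 j=2: A[i]=17>B[j]=11 take 11, j++
i=1 j=3: A[i]=17<=B[j]=21 take 17, i++
i=2 j=3: A[i]=31>B[j]=21 take 21, j++
i=2 j=4: B done, take A[i]=31, i++
i=3 j=4: B done, take A[i]=36, i++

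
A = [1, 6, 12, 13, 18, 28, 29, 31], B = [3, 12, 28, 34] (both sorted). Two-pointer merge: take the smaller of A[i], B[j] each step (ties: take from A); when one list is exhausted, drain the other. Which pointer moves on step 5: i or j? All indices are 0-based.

[i=0,j=0] A[i]=1<=B[j]=3 take 1 → i++
[i=1,j=0] A[i]=6>B[j]=3 take 3 → j++
[i=1,j=1] A[i]=6<=B[j]=12 take 6 → i++
[i=2,j=1] A[i]=12<=B[j]=12 take 12 → i++
[i=3,j=1] A[i]=13>B[j]=12 take 12 → j++

j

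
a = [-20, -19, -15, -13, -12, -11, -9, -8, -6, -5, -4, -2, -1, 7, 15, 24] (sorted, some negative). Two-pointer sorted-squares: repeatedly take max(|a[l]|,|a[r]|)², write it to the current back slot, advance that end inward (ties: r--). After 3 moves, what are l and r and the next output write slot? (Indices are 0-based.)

l=2, r=14, next write slot=12

[0,15] |-20|<=|24| out[15]=576 → r--
[0,14] |-20|>|15| out[14]=400 → l++
[1,14] |-19|>|15| out[13]=361 → l++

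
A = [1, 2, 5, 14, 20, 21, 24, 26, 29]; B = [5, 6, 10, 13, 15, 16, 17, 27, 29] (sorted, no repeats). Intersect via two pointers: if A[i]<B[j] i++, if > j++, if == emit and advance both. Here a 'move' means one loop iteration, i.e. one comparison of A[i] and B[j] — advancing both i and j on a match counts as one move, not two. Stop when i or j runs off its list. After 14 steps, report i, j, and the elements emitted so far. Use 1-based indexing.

[i=1,j=1] 1<5 → i++
[i=2,j=1] 2<5 → i++
[i=3,j=1] 5==5 emit → i++,j++
[i=4,j=2] 14>6 → j++
[i=4,j=3] 14>10 → j++
[i=4,j=4] 14>13 → j++
[i=4,j=5] 14<15 → i++
[i=5,j=5] 20>15 → j++
[i=5,j=6] 20>16 → j++
[i=5,j=7] 20>17 → j++
[i=5,j=8] 20<27 → i++
[i=6,j=8] 21<27 → i++
[i=7,j=8] 24<27 → i++
[i=8,j=8] 26<27 → i++

i=9, j=8, emitted=[5]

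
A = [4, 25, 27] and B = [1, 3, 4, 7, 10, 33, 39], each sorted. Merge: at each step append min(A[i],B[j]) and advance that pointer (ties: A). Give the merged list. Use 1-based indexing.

i=1 j=1: A[i]=4>B[j]=1 take 1, j++
i=1 j=2: A[i]=4>B[j]=3 take 3, j++
i=1 j=3: A[i]=4<=B[j]=4 take 4, i++
i=2 j=3: A[i]=25>B[j]=4 take 4, j++
i=2 j=4: A[i]=25>B[j]=7 take 7, j++
i=2 j=5: A[i]=25>B[j]=10 take 10, j++
i=2 j=6: A[i]=25<=B[j]=33 take 25, i++
i=3 j=6: A[i]=27<=B[j]=33 take 27, i++
i=4 j=6: A done, take B[j]=33, j++
i=4 j=7: A done, take B[j]=39, j++

[1, 3, 4, 4, 7, 10, 25, 27, 33, 39]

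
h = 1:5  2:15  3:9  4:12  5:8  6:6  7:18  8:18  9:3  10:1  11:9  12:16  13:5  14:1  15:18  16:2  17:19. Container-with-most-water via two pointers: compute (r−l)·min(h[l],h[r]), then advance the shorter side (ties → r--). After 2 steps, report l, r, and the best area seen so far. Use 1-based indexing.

l=3, r=17, best area=225

[1,17] min(5,19)*16=80 best=80 * → l++
[2,17] min(15,19)*15=225 best=225 * → l++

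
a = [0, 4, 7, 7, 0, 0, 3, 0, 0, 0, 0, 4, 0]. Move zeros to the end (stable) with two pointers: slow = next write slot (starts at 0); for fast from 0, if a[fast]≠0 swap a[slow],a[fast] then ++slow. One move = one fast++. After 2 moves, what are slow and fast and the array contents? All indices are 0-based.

slow=0 fast=0: a[fast]=0, fast++
slow=0 fast=1: a[fast]=4≠0 swap→a[0]=4, slow++,fast++

slow=1, fast=2, a=[4, 0, 7, 7, 0, 0, 3, 0, 0, 0, 0, 4, 0]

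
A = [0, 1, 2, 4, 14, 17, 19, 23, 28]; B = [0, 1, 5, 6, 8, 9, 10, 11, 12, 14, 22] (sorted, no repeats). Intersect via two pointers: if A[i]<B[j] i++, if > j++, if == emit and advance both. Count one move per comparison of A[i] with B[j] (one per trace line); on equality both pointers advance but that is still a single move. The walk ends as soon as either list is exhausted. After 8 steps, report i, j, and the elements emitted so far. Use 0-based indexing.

i=4, j=6, emitted=[0, 1]

i=0 j=0: 0==0 emit, i++,j++
i=1 j=1: 1==1 emit, i++,j++
i=2 j=2: 2<5, i++
i=3 j=2: 4<5, i++
i=4 j=2: 14>5, j++
i=4 j=3: 14>6, j++
i=4 j=4: 14>8, j++
i=4 j=5: 14>9, j++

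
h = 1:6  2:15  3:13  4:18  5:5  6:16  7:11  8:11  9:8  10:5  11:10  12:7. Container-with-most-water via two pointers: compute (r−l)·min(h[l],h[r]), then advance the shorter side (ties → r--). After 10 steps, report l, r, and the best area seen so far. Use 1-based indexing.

l=4, r=5, best area=90

[1,12] min(6,7)*11=66 best=66 * → l++
[2,12] min(15,7)*10=70 best=70 * → r--
[2,11] min(15,10)*9=90 best=90 * → r--
[2,10] min(15,5)*8=40 best=90 → r--
[2,9] min(15,8)*7=56 best=90 → r--
[2,8] min(15,11)*6=66 best=90 → r--
[2,7] min(15,11)*5=55 best=90 → r--
[2,6] min(15,16)*4=60 best=90 → l++
[3,6] min(13,16)*3=39 best=90 → l++
[4,6] min(18,16)*2=32 best=90 → r--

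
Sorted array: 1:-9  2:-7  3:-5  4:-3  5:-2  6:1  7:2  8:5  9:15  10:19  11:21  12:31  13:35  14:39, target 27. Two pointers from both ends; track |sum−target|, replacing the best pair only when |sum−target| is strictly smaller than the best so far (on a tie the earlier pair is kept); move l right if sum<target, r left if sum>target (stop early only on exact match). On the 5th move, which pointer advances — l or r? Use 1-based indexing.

l=1 r=14: -9+39=30 d=3 *, r--
l=1 r=13: -9+35=26 d=1 *, l++
l=2 r=13: -7+35=28 d=1, r--
l=2 r=12: -7+31=24 d=3, l++
l=3 r=12: -5+31=26 d=1, l++

l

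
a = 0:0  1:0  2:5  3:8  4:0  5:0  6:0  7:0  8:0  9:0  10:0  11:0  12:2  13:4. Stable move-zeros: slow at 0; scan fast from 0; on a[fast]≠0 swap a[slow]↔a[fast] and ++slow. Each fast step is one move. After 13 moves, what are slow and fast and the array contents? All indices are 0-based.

slow=3, fast=13, a=[5, 8, 2, 0, 0, 0, 0, 0, 0, 0, 0, 0, 0, 4]

slow=0 fast=0: a[fast]=0, fast++
slow=0 fast=1: a[fast]=0, fast++
slow=0 fast=2: a[fast]=5≠0 swap→a[0]=5, slow++,fast++
slow=1 fast=3: a[fast]=8≠0 swap→a[1]=8, slow++,fast++
slow=2 fast=4: a[fast]=0, fast++
slow=2 fast=5: a[fast]=0, fast++
slow=2 fast=6: a[fast]=0, fast++
slow=2 fast=7: a[fast]=0, fast++
slow=2 fast=8: a[fast]=0, fast++
slow=2 fast=9: a[fast]=0, fast++
slow=2 fast=10: a[fast]=0, fast++
slow=2 fast=11: a[fast]=0, fast++
slow=2 fast=12: a[fast]=2≠0 swap→a[2]=2, slow++,fast++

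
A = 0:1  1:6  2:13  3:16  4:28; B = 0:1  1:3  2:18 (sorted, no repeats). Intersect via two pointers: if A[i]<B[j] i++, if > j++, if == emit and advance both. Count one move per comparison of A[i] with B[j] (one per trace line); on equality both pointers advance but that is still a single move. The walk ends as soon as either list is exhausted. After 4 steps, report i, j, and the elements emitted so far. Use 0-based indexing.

i=3, j=2, emitted=[1]

[i=0,j=0] 1==1 emit → i++,j++
[i=1,j=1] 6>3 → j++
[i=1,j=2] 6<18 → i++
[i=2,j=2] 13<18 → i++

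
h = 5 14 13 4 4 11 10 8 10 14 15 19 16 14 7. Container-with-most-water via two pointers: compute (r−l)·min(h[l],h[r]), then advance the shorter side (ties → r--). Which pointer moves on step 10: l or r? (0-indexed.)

l

[0,14] min(5,7)*14=70 best=70 * → l++
[1,14] min(14,7)*13=91 best=91 * → r--
[1,13] min(14,14)*12=168 best=168 * → r--
[1,12] min(14,16)*11=154 best=168 → l++
[2,12] min(13,16)*10=130 best=168 → l++
[3,12] min(4,16)*9=36 best=168 → l++
[4,12] min(4,16)*8=32 best=168 → l++
[5,12] min(11,16)*7=77 best=168 → l++
[6,12] min(10,16)*6=60 best=168 → l++
[7,12] min(8,16)*5=40 best=168 → l++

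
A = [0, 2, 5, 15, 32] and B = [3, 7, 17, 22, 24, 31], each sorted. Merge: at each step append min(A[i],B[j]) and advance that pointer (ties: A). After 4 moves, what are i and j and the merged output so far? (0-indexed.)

i=0 j=0: A[i]=0<=B[j]=3 take 0, i++
i=1 j=0: A[i]=2<=B[j]=3 take 2, i++
i=2 j=0: A[i]=5>B[j]=3 take 3, j++
i=2 j=1: A[i]=5<=B[j]=7 take 5, i++

i=3, j=1, merged so far=[0, 2, 3, 5]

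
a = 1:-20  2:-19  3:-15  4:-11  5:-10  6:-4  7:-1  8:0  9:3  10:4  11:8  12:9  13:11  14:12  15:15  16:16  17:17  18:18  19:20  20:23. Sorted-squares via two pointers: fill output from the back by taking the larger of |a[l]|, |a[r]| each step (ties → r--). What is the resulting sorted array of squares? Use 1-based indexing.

[1,20] |-20|<=|23| out[20]=529 → r--
[1,19] |-20|<=|20| out[19]=400 → r--
[1,18] |-20|>|18| out[18]=400 → l++
[2,18] |-19|>|18| out[17]=361 → l++
[3,18] |-15|<=|18| out[16]=324 → r--
[3,17] |-15|<=|17| out[15]=289 → r--
[3,16] |-15|<=|16| out[14]=256 → r--
[3,15] |-15|<=|15| out[13]=225 → r--
[3,14] |-15|>|12| out[12]=225 → l++
[4,14] |-11|<=|12| out[11]=144 → r--
[4,13] |-11|<=|11| out[10]=121 → r--
[4,12] |-11|>|9| out[9]=121 → l++
[5,12] |-10|>|9| out[8]=100 → l++
[6,12] |-4|<=|9| out[7]=81 → r--
[6,11] |-4|<=|8| out[6]=64 → r--
[6,10] |-4|<=|4| out[5]=16 → r--
[6,9] |-4|>|3| out[4]=16 → l++
[7,9] |-1|<=|3| out[3]=9 → r--
[7,8] |-1|>|0| out[2]=1 → l++
[8,8] |0|<=|0| out[1]=0 → r--

[0, 1, 9, 16, 16, 64, 81, 100, 121, 121, 144, 225, 225, 256, 289, 324, 361, 400, 400, 529]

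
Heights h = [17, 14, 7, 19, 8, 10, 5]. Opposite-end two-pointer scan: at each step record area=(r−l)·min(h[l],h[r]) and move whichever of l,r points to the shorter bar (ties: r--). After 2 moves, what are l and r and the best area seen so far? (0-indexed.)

l=0 r=6: min(17,5)*6=30 best=30 *, r--
l=0 r=5: min(17,10)*5=50 best=50 *, r--

l=0, r=4, best area=50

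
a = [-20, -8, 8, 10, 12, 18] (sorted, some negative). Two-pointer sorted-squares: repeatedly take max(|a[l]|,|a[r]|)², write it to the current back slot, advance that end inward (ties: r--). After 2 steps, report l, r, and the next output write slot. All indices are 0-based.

[0,5] |-20|>|18| out[5]=400 → l++
[1,5] |-8|<=|18| out[4]=324 → r--

l=1, r=4, next write slot=3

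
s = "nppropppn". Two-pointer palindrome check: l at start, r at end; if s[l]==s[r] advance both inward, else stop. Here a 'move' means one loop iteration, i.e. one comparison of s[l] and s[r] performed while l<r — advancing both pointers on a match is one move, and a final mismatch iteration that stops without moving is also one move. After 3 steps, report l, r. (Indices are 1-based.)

l=4, r=6

[1,9] 'n'=='n' → l++,r--
[2,8] 'p'=='p' → l++,r--
[3,7] 'p'=='p' → l++,r--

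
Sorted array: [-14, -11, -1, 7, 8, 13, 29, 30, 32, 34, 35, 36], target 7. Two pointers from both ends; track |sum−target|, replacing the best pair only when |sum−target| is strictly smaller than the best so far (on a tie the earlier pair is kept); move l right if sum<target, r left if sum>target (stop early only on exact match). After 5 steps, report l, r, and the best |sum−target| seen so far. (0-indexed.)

l=0, r=6, best |Δ|=9

[0,11] -14+36=22 d=15 * → r--
[0,10] -14+35=21 d=14 * → r--
[0,9] -14+34=20 d=13 * → r--
[0,8] -14+32=18 d=11 * → r--
[0,7] -14+30=16 d=9 * → r--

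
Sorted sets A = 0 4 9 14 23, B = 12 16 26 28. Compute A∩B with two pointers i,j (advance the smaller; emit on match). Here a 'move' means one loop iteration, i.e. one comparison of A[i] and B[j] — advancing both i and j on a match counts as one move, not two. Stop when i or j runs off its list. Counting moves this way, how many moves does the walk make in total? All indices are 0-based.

[i=0,j=0] 0<12 → i++
[i=1,j=0] 4<12 → i++
[i=2,j=0] 9<12 → i++
[i=3,j=0] 14>12 → j++
[i=3,j=1] 14<16 → i++
[i=4,j=1] 23>16 → j++
[i=4,j=2] 23<26 → i++

7 moves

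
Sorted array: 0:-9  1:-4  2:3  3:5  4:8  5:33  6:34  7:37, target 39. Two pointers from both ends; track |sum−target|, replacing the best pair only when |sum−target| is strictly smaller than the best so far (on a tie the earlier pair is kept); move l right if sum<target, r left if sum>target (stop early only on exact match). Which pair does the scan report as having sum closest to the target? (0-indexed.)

pair (5, 34) with sum 39 (|Δ|=0)

[0,7] -9+37=28 d=11 * → l++
[1,7] -4+37=33 d=6 * → l++
[2,7] 3+37=40 d=1 * → r--
[2,6] 3+34=37 d=2 → l++
[3,6] 5+34=39 d=0 * → stop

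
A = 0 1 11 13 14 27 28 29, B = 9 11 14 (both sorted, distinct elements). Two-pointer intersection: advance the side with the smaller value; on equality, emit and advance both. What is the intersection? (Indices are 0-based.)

i=0 j=0: 0<9, i++
i=1 j=0: 1<9, i++
i=2 j=0: 11>9, j++
i=2 j=1: 11==11 emit, i++,j++
i=3 j=2: 13<14, i++
i=4 j=2: 14==14 emit, i++,j++

intersection = [11, 14]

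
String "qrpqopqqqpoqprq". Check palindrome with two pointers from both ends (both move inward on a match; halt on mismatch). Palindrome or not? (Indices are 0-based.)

[0,14] 'q'=='q' → l++,r--
[1,13] 'r'=='r' → l++,r--
[2,12] 'p'=='p' → l++,r--
[3,11] 'q'=='q' → l++,r--
[4,10] 'o'=='o' → l++,r--
[5,9] 'p'=='p' → l++,r--
[6,8] 'q'=='q' → l++,r--

palindrome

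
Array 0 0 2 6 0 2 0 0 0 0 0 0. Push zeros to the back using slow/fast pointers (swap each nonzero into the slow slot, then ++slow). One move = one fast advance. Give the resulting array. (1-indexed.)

[2, 6, 2, 0, 0, 0, 0, 0, 0, 0, 0, 0]

(s=1,f=1) a[fast]=0 → fast++
(s=1,f=2) a[fast]=0 → fast++
(s=1,f=3) a[fast]=2≠0 swap→a[1]=2 → slow++,fast++
(s=2,f=4) a[fast]=6≠0 swap→a[2]=6 → slow++,fast++
(s=3,f=5) a[fast]=0 → fast++
(s=3,f=6) a[fast]=2≠0 swap→a[3]=2 → slow++,fast++
(s=4,f=7) a[fast]=0 → fast++
(s=4,f=8) a[fast]=0 → fast++
(s=4,f=9) a[fast]=0 → fast++
(s=4,f=10) a[fast]=0 → fast++
(s=4,f=11) a[fast]=0 → fast++
(s=4,f=12) a[fast]=0 → fast++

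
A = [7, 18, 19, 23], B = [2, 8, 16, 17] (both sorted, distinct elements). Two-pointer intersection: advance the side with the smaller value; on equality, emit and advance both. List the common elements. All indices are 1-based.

i=1 j=1: 7>2, j++
i=1 j=2: 7<8, i++
i=2 j=2: 18>8, j++
i=2 j=3: 18>16, j++
i=2 j=4: 18>17, j++

intersection = []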